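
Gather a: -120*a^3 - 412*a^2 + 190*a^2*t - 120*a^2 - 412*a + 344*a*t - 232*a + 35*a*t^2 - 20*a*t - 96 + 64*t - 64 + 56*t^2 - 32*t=-120*a^3 + a^2*(190*t - 532) + a*(35*t^2 + 324*t - 644) + 56*t^2 + 32*t - 160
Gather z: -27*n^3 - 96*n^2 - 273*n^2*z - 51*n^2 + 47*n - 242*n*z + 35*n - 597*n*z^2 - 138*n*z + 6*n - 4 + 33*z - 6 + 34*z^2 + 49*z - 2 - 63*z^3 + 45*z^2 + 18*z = -27*n^3 - 147*n^2 + 88*n - 63*z^3 + z^2*(79 - 597*n) + z*(-273*n^2 - 380*n + 100) - 12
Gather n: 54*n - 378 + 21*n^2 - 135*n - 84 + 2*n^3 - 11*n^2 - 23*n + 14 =2*n^3 + 10*n^2 - 104*n - 448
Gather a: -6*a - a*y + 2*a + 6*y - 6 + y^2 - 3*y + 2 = a*(-y - 4) + y^2 + 3*y - 4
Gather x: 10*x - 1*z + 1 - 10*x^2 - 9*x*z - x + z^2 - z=-10*x^2 + x*(9 - 9*z) + z^2 - 2*z + 1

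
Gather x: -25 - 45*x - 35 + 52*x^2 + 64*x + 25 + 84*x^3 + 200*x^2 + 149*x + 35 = 84*x^3 + 252*x^2 + 168*x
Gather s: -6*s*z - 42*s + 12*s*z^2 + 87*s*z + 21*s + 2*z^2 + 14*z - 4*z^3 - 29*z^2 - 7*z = s*(12*z^2 + 81*z - 21) - 4*z^3 - 27*z^2 + 7*z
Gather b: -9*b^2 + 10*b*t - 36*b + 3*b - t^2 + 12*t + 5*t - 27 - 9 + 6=-9*b^2 + b*(10*t - 33) - t^2 + 17*t - 30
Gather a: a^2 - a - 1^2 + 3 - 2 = a^2 - a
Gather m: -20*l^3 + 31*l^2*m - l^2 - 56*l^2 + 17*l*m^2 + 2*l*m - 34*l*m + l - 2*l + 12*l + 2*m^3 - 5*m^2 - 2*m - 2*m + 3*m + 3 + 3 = -20*l^3 - 57*l^2 + 11*l + 2*m^3 + m^2*(17*l - 5) + m*(31*l^2 - 32*l - 1) + 6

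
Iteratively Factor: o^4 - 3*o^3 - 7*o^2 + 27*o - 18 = (o - 3)*(o^3 - 7*o + 6) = (o - 3)*(o - 1)*(o^2 + o - 6) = (o - 3)*(o - 1)*(o + 3)*(o - 2)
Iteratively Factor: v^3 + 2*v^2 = (v)*(v^2 + 2*v) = v*(v + 2)*(v)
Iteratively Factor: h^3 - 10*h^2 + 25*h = (h - 5)*(h^2 - 5*h) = (h - 5)^2*(h)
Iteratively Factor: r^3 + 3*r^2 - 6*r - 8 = (r - 2)*(r^2 + 5*r + 4) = (r - 2)*(r + 1)*(r + 4)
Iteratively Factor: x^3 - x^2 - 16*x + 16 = (x - 4)*(x^2 + 3*x - 4) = (x - 4)*(x - 1)*(x + 4)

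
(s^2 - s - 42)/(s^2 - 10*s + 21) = (s + 6)/(s - 3)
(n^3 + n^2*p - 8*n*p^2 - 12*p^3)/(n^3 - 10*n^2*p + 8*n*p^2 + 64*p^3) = (n^2 - n*p - 6*p^2)/(n^2 - 12*n*p + 32*p^2)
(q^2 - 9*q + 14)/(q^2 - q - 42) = (q - 2)/(q + 6)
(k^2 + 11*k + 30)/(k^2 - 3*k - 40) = (k + 6)/(k - 8)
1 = 1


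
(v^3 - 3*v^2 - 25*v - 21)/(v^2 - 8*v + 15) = (v^3 - 3*v^2 - 25*v - 21)/(v^2 - 8*v + 15)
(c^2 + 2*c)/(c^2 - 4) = c/(c - 2)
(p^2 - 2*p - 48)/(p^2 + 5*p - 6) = (p - 8)/(p - 1)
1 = 1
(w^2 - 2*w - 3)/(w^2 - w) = (w^2 - 2*w - 3)/(w*(w - 1))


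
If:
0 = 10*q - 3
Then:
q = 3/10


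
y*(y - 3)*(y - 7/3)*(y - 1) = y^4 - 19*y^3/3 + 37*y^2/3 - 7*y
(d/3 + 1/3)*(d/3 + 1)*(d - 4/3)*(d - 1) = d^4/9 + 5*d^3/27 - 5*d^2/9 - 5*d/27 + 4/9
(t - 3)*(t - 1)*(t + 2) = t^3 - 2*t^2 - 5*t + 6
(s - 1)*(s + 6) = s^2 + 5*s - 6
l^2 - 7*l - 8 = (l - 8)*(l + 1)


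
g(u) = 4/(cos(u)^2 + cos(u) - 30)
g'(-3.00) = 0.00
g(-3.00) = -0.13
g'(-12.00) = 0.01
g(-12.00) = -0.14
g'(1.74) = 0.00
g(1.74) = -0.13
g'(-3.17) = -0.00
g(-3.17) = -0.13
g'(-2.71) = 0.00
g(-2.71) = -0.13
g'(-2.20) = 0.00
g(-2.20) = -0.13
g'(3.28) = 0.00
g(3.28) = -0.13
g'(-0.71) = -0.01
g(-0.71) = -0.14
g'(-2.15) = 0.00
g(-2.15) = -0.13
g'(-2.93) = 0.00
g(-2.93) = -0.13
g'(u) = 4*(2*sin(u)*cos(u) + sin(u))/(cos(u)^2 + cos(u) - 30)^2 = 4*(2*cos(u) + 1)*sin(u)/(cos(u)^2 + cos(u) - 30)^2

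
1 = 1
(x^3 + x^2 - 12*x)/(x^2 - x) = (x^2 + x - 12)/(x - 1)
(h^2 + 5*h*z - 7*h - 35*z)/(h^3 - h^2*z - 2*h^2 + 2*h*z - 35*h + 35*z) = (-h - 5*z)/(-h^2 + h*z - 5*h + 5*z)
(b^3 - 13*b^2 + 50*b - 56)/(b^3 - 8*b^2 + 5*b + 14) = (b - 4)/(b + 1)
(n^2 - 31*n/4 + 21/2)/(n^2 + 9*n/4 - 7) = (n - 6)/(n + 4)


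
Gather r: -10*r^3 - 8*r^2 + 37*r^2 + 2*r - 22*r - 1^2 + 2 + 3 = -10*r^3 + 29*r^2 - 20*r + 4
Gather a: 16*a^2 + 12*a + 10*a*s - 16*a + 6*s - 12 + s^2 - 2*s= 16*a^2 + a*(10*s - 4) + s^2 + 4*s - 12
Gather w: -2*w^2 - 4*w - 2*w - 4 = -2*w^2 - 6*w - 4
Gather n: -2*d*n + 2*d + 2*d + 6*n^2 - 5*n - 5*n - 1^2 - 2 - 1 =4*d + 6*n^2 + n*(-2*d - 10) - 4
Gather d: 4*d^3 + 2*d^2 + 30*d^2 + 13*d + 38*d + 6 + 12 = 4*d^3 + 32*d^2 + 51*d + 18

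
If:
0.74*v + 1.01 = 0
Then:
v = -1.36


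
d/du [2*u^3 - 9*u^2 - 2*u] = 6*u^2 - 18*u - 2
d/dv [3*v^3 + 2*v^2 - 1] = v*(9*v + 4)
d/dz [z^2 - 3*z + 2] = 2*z - 3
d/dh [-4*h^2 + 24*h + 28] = 24 - 8*h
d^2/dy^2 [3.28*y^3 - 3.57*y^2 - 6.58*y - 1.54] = 19.68*y - 7.14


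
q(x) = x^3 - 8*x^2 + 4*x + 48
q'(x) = 3*x^2 - 16*x + 4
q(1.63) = 37.60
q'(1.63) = -14.11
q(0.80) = 46.59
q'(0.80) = -6.88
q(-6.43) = -574.33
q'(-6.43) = 230.91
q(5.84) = -2.31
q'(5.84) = 12.88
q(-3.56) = -112.75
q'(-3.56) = 98.98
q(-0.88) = 37.60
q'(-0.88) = 20.40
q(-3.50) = -106.88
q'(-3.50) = 96.75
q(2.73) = 19.64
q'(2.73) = -17.32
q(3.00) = 15.00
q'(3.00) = -17.00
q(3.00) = 15.00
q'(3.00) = -17.00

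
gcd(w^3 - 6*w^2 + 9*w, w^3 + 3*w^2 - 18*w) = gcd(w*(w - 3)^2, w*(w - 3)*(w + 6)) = w^2 - 3*w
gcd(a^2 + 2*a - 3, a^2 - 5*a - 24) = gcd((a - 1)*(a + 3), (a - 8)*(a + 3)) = a + 3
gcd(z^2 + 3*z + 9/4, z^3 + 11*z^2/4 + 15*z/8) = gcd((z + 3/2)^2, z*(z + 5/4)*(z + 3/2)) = z + 3/2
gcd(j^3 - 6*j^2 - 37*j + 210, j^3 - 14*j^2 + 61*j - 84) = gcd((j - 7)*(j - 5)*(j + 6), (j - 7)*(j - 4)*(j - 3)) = j - 7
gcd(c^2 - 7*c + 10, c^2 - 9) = 1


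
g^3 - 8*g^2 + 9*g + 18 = (g - 6)*(g - 3)*(g + 1)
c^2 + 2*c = c*(c + 2)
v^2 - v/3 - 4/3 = (v - 4/3)*(v + 1)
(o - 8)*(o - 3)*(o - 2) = o^3 - 13*o^2 + 46*o - 48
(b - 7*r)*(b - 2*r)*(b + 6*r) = b^3 - 3*b^2*r - 40*b*r^2 + 84*r^3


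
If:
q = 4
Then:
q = 4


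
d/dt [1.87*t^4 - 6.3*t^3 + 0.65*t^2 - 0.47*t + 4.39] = 7.48*t^3 - 18.9*t^2 + 1.3*t - 0.47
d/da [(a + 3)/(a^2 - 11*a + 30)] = (a^2 - 11*a - (a + 3)*(2*a - 11) + 30)/(a^2 - 11*a + 30)^2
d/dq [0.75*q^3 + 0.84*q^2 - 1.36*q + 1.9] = 2.25*q^2 + 1.68*q - 1.36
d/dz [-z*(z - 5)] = 5 - 2*z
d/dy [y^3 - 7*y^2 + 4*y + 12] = 3*y^2 - 14*y + 4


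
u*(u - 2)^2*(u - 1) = u^4 - 5*u^3 + 8*u^2 - 4*u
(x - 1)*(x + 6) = x^2 + 5*x - 6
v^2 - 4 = (v - 2)*(v + 2)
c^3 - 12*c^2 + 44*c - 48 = (c - 6)*(c - 4)*(c - 2)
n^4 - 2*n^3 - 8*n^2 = n^2*(n - 4)*(n + 2)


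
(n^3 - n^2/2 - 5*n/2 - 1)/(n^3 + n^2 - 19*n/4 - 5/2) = 2*(n + 1)/(2*n + 5)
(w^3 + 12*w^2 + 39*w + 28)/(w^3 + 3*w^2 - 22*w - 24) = (w^2 + 11*w + 28)/(w^2 + 2*w - 24)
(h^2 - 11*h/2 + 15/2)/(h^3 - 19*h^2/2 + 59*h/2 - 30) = 1/(h - 4)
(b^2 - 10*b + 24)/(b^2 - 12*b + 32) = (b - 6)/(b - 8)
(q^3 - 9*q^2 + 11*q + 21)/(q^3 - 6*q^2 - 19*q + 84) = (q + 1)/(q + 4)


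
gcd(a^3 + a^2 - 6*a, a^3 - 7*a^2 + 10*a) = a^2 - 2*a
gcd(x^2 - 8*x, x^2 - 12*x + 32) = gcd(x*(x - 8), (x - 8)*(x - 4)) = x - 8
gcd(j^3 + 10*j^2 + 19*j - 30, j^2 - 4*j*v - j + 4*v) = j - 1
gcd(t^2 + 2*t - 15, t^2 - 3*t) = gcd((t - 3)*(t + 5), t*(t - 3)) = t - 3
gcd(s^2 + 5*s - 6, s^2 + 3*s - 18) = s + 6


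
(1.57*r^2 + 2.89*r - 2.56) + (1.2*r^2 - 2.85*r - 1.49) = 2.77*r^2 + 0.04*r - 4.05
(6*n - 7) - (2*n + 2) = 4*n - 9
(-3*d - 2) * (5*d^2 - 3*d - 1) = -15*d^3 - d^2 + 9*d + 2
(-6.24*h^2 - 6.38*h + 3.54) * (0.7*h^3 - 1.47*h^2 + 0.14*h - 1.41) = -4.368*h^5 + 4.7068*h^4 + 10.983*h^3 + 2.7014*h^2 + 9.4914*h - 4.9914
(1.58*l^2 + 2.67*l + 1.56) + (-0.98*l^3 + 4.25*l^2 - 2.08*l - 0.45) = -0.98*l^3 + 5.83*l^2 + 0.59*l + 1.11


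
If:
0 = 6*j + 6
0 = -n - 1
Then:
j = -1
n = -1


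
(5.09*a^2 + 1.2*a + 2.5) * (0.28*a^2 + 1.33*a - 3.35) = 1.4252*a^4 + 7.1057*a^3 - 14.7555*a^2 - 0.694999999999999*a - 8.375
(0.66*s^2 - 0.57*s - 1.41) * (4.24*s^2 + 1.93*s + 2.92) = 2.7984*s^4 - 1.143*s^3 - 5.1513*s^2 - 4.3857*s - 4.1172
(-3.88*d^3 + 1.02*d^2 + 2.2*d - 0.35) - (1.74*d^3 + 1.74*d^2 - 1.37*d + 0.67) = -5.62*d^3 - 0.72*d^2 + 3.57*d - 1.02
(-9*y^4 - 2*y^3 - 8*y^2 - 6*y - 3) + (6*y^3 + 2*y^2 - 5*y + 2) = -9*y^4 + 4*y^3 - 6*y^2 - 11*y - 1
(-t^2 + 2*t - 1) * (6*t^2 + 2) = -6*t^4 + 12*t^3 - 8*t^2 + 4*t - 2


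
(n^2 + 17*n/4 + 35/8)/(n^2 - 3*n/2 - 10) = (n + 7/4)/(n - 4)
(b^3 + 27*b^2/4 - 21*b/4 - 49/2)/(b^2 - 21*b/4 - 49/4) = (b^2 + 5*b - 14)/(b - 7)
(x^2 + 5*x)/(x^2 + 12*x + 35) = x/(x + 7)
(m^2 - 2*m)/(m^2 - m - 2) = m/(m + 1)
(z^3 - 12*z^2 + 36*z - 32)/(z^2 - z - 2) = (z^2 - 10*z + 16)/(z + 1)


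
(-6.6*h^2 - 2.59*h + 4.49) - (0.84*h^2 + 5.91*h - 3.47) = -7.44*h^2 - 8.5*h + 7.96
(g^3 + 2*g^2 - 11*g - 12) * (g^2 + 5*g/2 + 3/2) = g^5 + 9*g^4/2 - 9*g^3/2 - 73*g^2/2 - 93*g/2 - 18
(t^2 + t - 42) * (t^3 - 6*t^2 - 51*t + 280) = t^5 - 5*t^4 - 99*t^3 + 481*t^2 + 2422*t - 11760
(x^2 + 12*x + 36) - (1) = x^2 + 12*x + 35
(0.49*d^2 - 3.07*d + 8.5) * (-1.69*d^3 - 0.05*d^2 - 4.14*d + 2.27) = -0.8281*d^5 + 5.1638*d^4 - 16.2401*d^3 + 13.3971*d^2 - 42.1589*d + 19.295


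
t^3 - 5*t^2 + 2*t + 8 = (t - 4)*(t - 2)*(t + 1)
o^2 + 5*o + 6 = (o + 2)*(o + 3)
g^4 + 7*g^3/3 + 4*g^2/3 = g^2*(g + 1)*(g + 4/3)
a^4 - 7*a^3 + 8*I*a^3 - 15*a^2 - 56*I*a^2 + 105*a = a*(a - 7)*(a + 3*I)*(a + 5*I)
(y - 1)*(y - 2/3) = y^2 - 5*y/3 + 2/3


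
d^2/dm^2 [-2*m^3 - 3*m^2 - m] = -12*m - 6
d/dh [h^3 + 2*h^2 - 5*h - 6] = 3*h^2 + 4*h - 5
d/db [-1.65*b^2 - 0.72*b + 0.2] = -3.3*b - 0.72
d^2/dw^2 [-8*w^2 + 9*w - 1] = -16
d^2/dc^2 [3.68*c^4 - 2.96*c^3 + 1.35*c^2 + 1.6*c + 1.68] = 44.16*c^2 - 17.76*c + 2.7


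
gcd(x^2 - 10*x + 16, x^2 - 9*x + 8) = x - 8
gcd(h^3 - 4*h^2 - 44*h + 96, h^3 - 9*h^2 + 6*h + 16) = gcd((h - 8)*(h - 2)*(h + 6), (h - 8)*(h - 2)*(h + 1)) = h^2 - 10*h + 16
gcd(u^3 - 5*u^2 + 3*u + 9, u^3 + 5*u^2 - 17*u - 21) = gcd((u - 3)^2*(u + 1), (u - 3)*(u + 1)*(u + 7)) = u^2 - 2*u - 3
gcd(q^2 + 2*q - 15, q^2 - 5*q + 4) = 1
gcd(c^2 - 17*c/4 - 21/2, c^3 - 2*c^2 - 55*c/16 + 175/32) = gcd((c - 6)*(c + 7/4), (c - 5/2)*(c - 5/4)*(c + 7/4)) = c + 7/4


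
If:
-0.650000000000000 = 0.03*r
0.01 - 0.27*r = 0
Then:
No Solution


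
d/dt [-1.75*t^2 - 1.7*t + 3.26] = -3.5*t - 1.7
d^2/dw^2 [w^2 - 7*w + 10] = 2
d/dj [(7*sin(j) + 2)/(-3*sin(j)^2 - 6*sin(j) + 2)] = (21*sin(j)^2 + 12*sin(j) + 26)*cos(j)/(3*sin(j)^2 + 6*sin(j) - 2)^2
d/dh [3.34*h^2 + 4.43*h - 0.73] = 6.68*h + 4.43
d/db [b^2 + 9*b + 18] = 2*b + 9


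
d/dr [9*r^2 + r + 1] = 18*r + 1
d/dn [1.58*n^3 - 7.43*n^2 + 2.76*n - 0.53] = 4.74*n^2 - 14.86*n + 2.76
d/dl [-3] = 0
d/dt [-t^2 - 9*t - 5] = -2*t - 9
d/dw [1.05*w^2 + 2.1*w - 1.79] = 2.1*w + 2.1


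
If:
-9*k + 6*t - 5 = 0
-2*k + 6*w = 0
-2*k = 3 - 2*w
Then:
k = -9/4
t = -61/24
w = -3/4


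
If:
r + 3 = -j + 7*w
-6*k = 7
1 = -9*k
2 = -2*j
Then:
No Solution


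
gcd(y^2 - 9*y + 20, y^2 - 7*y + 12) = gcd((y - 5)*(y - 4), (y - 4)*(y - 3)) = y - 4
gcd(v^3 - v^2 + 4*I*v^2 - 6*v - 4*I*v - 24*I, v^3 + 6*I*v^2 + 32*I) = v + 4*I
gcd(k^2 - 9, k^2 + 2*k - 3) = k + 3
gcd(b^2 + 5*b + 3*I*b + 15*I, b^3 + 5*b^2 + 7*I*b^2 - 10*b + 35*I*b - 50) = b + 5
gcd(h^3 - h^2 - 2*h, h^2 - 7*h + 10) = h - 2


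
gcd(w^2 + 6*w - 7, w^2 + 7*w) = w + 7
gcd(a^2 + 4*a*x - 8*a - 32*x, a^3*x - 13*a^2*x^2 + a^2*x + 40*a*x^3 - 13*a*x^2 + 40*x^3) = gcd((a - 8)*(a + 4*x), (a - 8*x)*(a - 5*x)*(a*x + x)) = 1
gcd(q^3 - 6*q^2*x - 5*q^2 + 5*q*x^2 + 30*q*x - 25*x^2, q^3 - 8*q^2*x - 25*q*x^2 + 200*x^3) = -q + 5*x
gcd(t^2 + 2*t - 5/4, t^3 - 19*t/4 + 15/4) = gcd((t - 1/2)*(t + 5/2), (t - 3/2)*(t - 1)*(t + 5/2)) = t + 5/2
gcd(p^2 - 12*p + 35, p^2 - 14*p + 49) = p - 7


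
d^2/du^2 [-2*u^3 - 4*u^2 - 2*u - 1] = -12*u - 8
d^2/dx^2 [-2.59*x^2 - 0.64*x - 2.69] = -5.18000000000000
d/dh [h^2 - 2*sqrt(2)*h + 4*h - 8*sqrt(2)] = 2*h - 2*sqrt(2) + 4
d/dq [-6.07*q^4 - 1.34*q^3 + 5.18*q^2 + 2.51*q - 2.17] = -24.28*q^3 - 4.02*q^2 + 10.36*q + 2.51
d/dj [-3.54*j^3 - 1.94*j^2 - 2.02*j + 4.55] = -10.62*j^2 - 3.88*j - 2.02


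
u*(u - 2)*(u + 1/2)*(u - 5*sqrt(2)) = u^4 - 5*sqrt(2)*u^3 - 3*u^3/2 - u^2 + 15*sqrt(2)*u^2/2 + 5*sqrt(2)*u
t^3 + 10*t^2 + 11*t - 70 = (t - 2)*(t + 5)*(t + 7)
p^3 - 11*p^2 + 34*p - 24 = (p - 6)*(p - 4)*(p - 1)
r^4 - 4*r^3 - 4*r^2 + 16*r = r*(r - 4)*(r - 2)*(r + 2)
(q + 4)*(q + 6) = q^2 + 10*q + 24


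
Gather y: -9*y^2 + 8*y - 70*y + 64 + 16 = -9*y^2 - 62*y + 80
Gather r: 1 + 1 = 2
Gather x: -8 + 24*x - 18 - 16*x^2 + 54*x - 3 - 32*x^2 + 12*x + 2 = -48*x^2 + 90*x - 27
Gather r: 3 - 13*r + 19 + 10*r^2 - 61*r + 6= 10*r^2 - 74*r + 28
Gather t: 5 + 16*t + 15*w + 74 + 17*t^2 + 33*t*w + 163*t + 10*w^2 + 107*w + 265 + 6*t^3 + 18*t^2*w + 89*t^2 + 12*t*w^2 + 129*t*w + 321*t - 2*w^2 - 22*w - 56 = 6*t^3 + t^2*(18*w + 106) + t*(12*w^2 + 162*w + 500) + 8*w^2 + 100*w + 288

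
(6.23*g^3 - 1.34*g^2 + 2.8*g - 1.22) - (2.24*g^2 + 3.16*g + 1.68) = 6.23*g^3 - 3.58*g^2 - 0.36*g - 2.9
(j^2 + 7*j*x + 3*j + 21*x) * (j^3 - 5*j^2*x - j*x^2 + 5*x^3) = j^5 + 2*j^4*x + 3*j^4 - 36*j^3*x^2 + 6*j^3*x - 2*j^2*x^3 - 108*j^2*x^2 + 35*j*x^4 - 6*j*x^3 + 105*x^4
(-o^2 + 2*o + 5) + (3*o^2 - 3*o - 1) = 2*o^2 - o + 4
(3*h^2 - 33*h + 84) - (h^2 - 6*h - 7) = 2*h^2 - 27*h + 91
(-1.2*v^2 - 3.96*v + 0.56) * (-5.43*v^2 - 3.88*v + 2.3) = 6.516*v^4 + 26.1588*v^3 + 9.564*v^2 - 11.2808*v + 1.288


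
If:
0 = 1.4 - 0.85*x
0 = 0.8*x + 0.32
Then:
No Solution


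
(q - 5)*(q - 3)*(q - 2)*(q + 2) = q^4 - 8*q^3 + 11*q^2 + 32*q - 60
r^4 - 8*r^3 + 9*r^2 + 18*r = r*(r - 6)*(r - 3)*(r + 1)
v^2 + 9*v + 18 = (v + 3)*(v + 6)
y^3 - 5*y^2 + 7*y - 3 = (y - 3)*(y - 1)^2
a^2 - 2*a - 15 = (a - 5)*(a + 3)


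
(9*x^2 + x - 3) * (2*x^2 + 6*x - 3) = 18*x^4 + 56*x^3 - 27*x^2 - 21*x + 9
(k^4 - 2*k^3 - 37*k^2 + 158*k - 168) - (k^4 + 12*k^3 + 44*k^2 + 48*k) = -14*k^3 - 81*k^2 + 110*k - 168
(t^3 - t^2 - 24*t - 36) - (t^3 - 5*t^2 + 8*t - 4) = 4*t^2 - 32*t - 32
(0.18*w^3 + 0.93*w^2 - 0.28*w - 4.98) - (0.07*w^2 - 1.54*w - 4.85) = 0.18*w^3 + 0.86*w^2 + 1.26*w - 0.130000000000001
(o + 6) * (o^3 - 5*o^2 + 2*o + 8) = o^4 + o^3 - 28*o^2 + 20*o + 48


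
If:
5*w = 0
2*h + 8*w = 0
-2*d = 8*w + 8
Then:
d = -4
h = 0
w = 0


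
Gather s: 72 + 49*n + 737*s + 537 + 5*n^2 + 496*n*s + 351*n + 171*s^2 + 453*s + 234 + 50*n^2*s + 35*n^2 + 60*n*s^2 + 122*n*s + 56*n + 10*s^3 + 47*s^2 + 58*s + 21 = 40*n^2 + 456*n + 10*s^3 + s^2*(60*n + 218) + s*(50*n^2 + 618*n + 1248) + 864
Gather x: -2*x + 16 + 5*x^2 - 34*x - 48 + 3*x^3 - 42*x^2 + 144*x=3*x^3 - 37*x^2 + 108*x - 32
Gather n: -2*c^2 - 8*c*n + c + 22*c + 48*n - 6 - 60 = -2*c^2 + 23*c + n*(48 - 8*c) - 66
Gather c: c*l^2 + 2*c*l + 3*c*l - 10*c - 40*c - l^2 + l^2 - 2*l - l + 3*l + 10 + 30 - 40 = c*(l^2 + 5*l - 50)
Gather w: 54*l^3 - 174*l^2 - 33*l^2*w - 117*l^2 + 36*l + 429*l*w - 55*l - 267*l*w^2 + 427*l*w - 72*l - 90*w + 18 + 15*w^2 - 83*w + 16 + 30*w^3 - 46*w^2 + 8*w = 54*l^3 - 291*l^2 - 91*l + 30*w^3 + w^2*(-267*l - 31) + w*(-33*l^2 + 856*l - 165) + 34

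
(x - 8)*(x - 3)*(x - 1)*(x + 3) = x^4 - 9*x^3 - x^2 + 81*x - 72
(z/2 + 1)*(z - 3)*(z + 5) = z^3/2 + 2*z^2 - 11*z/2 - 15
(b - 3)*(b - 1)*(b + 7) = b^3 + 3*b^2 - 25*b + 21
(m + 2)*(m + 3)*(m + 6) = m^3 + 11*m^2 + 36*m + 36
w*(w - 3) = w^2 - 3*w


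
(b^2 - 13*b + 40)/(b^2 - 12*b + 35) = (b - 8)/(b - 7)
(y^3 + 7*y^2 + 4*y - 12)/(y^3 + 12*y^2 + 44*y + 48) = (y - 1)/(y + 4)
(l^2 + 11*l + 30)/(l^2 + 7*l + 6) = (l + 5)/(l + 1)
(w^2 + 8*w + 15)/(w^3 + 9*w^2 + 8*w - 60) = (w + 3)/(w^2 + 4*w - 12)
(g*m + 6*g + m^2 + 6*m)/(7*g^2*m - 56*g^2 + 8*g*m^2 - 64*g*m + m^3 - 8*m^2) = (m + 6)/(7*g*m - 56*g + m^2 - 8*m)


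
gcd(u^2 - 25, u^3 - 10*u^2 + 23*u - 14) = 1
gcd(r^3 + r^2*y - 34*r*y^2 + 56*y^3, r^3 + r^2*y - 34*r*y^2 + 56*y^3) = r^3 + r^2*y - 34*r*y^2 + 56*y^3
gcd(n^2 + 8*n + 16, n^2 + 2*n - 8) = n + 4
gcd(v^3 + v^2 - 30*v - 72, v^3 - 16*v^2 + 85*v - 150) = v - 6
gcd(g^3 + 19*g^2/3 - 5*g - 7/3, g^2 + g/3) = g + 1/3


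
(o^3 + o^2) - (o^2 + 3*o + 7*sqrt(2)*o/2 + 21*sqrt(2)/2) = o^3 - 7*sqrt(2)*o/2 - 3*o - 21*sqrt(2)/2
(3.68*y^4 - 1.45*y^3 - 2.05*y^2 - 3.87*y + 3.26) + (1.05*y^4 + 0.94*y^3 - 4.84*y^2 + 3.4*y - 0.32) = 4.73*y^4 - 0.51*y^3 - 6.89*y^2 - 0.47*y + 2.94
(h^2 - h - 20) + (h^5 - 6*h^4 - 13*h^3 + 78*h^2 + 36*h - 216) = h^5 - 6*h^4 - 13*h^3 + 79*h^2 + 35*h - 236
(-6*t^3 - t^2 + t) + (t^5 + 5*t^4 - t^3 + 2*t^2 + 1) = t^5 + 5*t^4 - 7*t^3 + t^2 + t + 1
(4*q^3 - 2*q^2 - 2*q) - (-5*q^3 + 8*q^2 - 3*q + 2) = 9*q^3 - 10*q^2 + q - 2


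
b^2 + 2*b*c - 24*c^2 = (b - 4*c)*(b + 6*c)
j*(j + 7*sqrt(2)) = j^2 + 7*sqrt(2)*j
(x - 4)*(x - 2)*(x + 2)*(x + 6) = x^4 + 2*x^3 - 28*x^2 - 8*x + 96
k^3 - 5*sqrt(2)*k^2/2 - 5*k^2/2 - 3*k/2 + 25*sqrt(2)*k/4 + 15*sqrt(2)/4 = (k - 3)*(k + 1/2)*(k - 5*sqrt(2)/2)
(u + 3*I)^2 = u^2 + 6*I*u - 9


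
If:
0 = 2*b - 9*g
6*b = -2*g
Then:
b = 0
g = 0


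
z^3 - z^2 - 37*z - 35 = (z - 7)*(z + 1)*(z + 5)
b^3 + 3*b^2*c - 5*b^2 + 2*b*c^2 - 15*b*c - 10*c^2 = (b - 5)*(b + c)*(b + 2*c)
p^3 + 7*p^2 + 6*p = p*(p + 1)*(p + 6)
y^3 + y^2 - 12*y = y*(y - 3)*(y + 4)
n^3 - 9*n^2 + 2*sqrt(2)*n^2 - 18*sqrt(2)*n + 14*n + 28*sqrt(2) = (n - 7)*(n - 2)*(n + 2*sqrt(2))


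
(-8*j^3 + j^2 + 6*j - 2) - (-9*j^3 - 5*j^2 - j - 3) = j^3 + 6*j^2 + 7*j + 1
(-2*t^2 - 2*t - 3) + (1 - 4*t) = -2*t^2 - 6*t - 2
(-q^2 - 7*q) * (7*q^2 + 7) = -7*q^4 - 49*q^3 - 7*q^2 - 49*q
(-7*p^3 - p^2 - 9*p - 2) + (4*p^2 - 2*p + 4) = -7*p^3 + 3*p^2 - 11*p + 2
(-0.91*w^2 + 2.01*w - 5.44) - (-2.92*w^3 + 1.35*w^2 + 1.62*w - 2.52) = 2.92*w^3 - 2.26*w^2 + 0.39*w - 2.92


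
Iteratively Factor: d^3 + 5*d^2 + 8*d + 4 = (d + 1)*(d^2 + 4*d + 4) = (d + 1)*(d + 2)*(d + 2)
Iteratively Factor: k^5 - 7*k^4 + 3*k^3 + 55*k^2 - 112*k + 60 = (k + 3)*(k^4 - 10*k^3 + 33*k^2 - 44*k + 20) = (k - 2)*(k + 3)*(k^3 - 8*k^2 + 17*k - 10) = (k - 2)^2*(k + 3)*(k^2 - 6*k + 5) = (k - 5)*(k - 2)^2*(k + 3)*(k - 1)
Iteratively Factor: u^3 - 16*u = (u + 4)*(u^2 - 4*u) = u*(u + 4)*(u - 4)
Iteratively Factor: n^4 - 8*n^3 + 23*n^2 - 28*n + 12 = (n - 2)*(n^3 - 6*n^2 + 11*n - 6) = (n - 2)^2*(n^2 - 4*n + 3) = (n - 2)^2*(n - 1)*(n - 3)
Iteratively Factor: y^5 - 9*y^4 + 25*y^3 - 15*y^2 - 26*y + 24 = (y - 4)*(y^4 - 5*y^3 + 5*y^2 + 5*y - 6) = (y - 4)*(y - 1)*(y^3 - 4*y^2 + y + 6) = (y - 4)*(y - 1)*(y + 1)*(y^2 - 5*y + 6) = (y - 4)*(y - 2)*(y - 1)*(y + 1)*(y - 3)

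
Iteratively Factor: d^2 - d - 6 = (d - 3)*(d + 2)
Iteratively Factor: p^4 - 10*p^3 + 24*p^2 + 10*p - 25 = (p - 5)*(p^3 - 5*p^2 - p + 5) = (p - 5)*(p + 1)*(p^2 - 6*p + 5) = (p - 5)*(p - 1)*(p + 1)*(p - 5)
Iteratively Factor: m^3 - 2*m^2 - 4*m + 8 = (m + 2)*(m^2 - 4*m + 4) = (m - 2)*(m + 2)*(m - 2)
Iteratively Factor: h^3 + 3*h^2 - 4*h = (h)*(h^2 + 3*h - 4) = h*(h + 4)*(h - 1)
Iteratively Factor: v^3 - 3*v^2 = (v)*(v^2 - 3*v) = v^2*(v - 3)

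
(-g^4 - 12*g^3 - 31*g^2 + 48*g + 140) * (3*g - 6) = -3*g^5 - 30*g^4 - 21*g^3 + 330*g^2 + 132*g - 840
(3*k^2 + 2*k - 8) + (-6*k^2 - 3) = -3*k^2 + 2*k - 11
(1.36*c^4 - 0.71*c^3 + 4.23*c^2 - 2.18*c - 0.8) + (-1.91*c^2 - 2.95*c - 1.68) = 1.36*c^4 - 0.71*c^3 + 2.32*c^2 - 5.13*c - 2.48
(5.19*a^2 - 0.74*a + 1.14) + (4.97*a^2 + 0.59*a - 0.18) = 10.16*a^2 - 0.15*a + 0.96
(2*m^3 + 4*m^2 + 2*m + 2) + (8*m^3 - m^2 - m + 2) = 10*m^3 + 3*m^2 + m + 4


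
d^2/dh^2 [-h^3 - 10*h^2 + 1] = -6*h - 20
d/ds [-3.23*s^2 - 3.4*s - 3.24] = -6.46*s - 3.4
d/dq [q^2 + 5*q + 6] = 2*q + 5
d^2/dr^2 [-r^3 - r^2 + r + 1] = -6*r - 2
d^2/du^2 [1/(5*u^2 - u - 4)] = 2*(25*u^2 - 5*u - (10*u - 1)^2 - 20)/(-5*u^2 + u + 4)^3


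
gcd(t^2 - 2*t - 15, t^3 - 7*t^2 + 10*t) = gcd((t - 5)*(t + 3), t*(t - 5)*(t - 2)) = t - 5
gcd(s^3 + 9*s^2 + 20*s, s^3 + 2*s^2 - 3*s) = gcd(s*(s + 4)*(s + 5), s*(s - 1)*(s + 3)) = s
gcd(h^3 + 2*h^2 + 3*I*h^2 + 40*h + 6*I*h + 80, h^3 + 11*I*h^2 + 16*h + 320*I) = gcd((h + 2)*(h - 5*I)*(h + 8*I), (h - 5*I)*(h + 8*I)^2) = h^2 + 3*I*h + 40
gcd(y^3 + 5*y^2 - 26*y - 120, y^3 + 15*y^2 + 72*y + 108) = y + 6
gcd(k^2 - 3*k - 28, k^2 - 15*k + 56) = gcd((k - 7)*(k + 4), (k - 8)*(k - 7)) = k - 7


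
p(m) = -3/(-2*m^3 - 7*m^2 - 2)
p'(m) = -3*(6*m^2 + 14*m)/(-2*m^3 - 7*m^2 - 2)^2 = 6*m*(-3*m - 7)/(2*m^3 + 7*m^2 + 2)^2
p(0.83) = 0.38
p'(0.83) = -0.74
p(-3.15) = 0.34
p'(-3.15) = -0.58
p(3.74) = 0.01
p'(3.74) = -0.01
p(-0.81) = 0.54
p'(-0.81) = 0.73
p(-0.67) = 0.66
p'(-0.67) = 0.97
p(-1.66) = 0.25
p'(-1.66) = 0.14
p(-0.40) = 1.00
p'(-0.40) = 1.55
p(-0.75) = 0.59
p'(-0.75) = 0.82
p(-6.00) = -0.02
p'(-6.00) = -0.01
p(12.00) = 0.00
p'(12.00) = 0.00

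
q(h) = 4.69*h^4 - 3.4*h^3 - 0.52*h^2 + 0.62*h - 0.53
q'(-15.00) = -65593.78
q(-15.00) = 248779.42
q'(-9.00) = -14492.26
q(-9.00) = 33201.46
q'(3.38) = 604.98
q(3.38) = 476.46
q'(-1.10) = -35.55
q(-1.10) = 9.55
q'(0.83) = 3.46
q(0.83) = -0.09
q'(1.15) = 14.47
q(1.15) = 2.53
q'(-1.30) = -56.48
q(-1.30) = 18.65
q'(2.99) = 407.79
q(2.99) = 280.64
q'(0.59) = 0.31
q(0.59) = -0.48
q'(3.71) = 814.34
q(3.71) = 709.52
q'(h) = 18.76*h^3 - 10.2*h^2 - 1.04*h + 0.62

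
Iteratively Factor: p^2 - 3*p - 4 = (p - 4)*(p + 1)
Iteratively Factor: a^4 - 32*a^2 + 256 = (a + 4)*(a^3 - 4*a^2 - 16*a + 64) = (a - 4)*(a + 4)*(a^2 - 16) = (a - 4)*(a + 4)^2*(a - 4)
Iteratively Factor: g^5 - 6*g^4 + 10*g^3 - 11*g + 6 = (g - 2)*(g^4 - 4*g^3 + 2*g^2 + 4*g - 3) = (g - 2)*(g + 1)*(g^3 - 5*g^2 + 7*g - 3) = (g - 3)*(g - 2)*(g + 1)*(g^2 - 2*g + 1) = (g - 3)*(g - 2)*(g - 1)*(g + 1)*(g - 1)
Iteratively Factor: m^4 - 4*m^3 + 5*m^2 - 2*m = (m - 1)*(m^3 - 3*m^2 + 2*m) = (m - 1)^2*(m^2 - 2*m) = m*(m - 1)^2*(m - 2)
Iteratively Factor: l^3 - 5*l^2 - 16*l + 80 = (l - 4)*(l^2 - l - 20) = (l - 4)*(l + 4)*(l - 5)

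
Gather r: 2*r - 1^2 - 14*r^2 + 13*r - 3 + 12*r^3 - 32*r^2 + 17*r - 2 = 12*r^3 - 46*r^2 + 32*r - 6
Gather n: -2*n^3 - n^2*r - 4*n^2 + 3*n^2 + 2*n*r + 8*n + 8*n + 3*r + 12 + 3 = -2*n^3 + n^2*(-r - 1) + n*(2*r + 16) + 3*r + 15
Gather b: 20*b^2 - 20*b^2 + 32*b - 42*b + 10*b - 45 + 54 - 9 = 0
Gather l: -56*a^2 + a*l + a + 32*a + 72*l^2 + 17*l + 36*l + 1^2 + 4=-56*a^2 + 33*a + 72*l^2 + l*(a + 53) + 5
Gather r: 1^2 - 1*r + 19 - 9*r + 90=110 - 10*r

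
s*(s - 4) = s^2 - 4*s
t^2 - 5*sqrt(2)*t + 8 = (t - 4*sqrt(2))*(t - sqrt(2))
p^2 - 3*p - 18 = (p - 6)*(p + 3)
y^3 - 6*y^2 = y^2*(y - 6)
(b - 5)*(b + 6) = b^2 + b - 30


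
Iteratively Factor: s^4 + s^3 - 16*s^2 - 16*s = (s + 4)*(s^3 - 3*s^2 - 4*s) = (s + 1)*(s + 4)*(s^2 - 4*s) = (s - 4)*(s + 1)*(s + 4)*(s)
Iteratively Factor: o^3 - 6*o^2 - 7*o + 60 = (o - 5)*(o^2 - o - 12) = (o - 5)*(o - 4)*(o + 3)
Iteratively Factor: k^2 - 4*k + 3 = (k - 1)*(k - 3)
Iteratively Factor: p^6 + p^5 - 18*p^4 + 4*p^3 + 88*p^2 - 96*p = (p - 2)*(p^5 + 3*p^4 - 12*p^3 - 20*p^2 + 48*p) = (p - 2)*(p + 4)*(p^4 - p^3 - 8*p^2 + 12*p) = (p - 2)^2*(p + 4)*(p^3 + p^2 - 6*p) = (p - 2)^3*(p + 4)*(p^2 + 3*p) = p*(p - 2)^3*(p + 4)*(p + 3)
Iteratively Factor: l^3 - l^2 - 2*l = (l - 2)*(l^2 + l) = (l - 2)*(l + 1)*(l)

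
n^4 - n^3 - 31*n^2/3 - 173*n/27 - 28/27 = (n - 4)*(n + 1/3)^2*(n + 7/3)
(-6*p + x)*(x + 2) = -6*p*x - 12*p + x^2 + 2*x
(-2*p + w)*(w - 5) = -2*p*w + 10*p + w^2 - 5*w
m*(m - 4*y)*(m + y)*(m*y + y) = m^4*y - 3*m^3*y^2 + m^3*y - 4*m^2*y^3 - 3*m^2*y^2 - 4*m*y^3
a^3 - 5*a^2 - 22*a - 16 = (a - 8)*(a + 1)*(a + 2)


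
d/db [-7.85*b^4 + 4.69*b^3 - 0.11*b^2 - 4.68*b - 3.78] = -31.4*b^3 + 14.07*b^2 - 0.22*b - 4.68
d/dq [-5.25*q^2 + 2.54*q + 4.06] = 2.54 - 10.5*q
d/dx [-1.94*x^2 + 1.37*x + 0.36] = 1.37 - 3.88*x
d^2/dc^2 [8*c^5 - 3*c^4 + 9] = c^2*(160*c - 36)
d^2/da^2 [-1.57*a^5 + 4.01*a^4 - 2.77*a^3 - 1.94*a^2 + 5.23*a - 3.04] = -31.4*a^3 + 48.12*a^2 - 16.62*a - 3.88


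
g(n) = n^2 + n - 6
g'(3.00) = 7.00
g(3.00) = 6.00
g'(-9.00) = -17.00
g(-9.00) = 66.00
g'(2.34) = 5.68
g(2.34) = 1.82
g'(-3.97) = -6.94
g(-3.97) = 5.79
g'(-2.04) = -3.08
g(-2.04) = -3.88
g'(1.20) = 3.40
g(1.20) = -3.36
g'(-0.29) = 0.42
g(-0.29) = -6.21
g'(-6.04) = -11.08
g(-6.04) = 24.44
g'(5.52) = 12.04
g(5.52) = 29.99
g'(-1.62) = -2.24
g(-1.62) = -5.00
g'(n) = 2*n + 1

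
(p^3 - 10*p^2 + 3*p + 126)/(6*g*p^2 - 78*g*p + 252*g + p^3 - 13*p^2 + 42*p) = (p + 3)/(6*g + p)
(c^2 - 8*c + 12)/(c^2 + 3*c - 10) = (c - 6)/(c + 5)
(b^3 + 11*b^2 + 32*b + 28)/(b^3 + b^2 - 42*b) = (b^2 + 4*b + 4)/(b*(b - 6))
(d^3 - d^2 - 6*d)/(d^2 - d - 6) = d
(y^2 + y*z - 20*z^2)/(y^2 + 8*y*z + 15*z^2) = (y - 4*z)/(y + 3*z)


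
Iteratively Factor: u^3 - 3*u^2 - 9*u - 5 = (u + 1)*(u^2 - 4*u - 5) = (u + 1)^2*(u - 5)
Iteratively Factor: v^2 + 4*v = (v + 4)*(v)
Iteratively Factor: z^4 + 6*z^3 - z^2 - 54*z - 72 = (z + 4)*(z^3 + 2*z^2 - 9*z - 18) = (z - 3)*(z + 4)*(z^2 + 5*z + 6) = (z - 3)*(z + 3)*(z + 4)*(z + 2)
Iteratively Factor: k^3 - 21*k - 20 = (k + 1)*(k^2 - k - 20) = (k - 5)*(k + 1)*(k + 4)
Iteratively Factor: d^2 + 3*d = (d)*(d + 3)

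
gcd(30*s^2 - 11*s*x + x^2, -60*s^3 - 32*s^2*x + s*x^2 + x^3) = -6*s + x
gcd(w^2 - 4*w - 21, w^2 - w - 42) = w - 7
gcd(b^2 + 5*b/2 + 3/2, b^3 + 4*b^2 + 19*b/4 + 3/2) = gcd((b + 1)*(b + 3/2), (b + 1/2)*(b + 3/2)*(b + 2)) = b + 3/2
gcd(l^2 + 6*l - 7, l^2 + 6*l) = 1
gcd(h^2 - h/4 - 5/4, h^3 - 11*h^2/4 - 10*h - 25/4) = h + 1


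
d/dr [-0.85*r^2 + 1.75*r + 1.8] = 1.75 - 1.7*r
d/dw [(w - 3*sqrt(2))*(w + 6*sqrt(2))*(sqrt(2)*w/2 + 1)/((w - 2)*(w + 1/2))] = 2*(sqrt(2)*w^4 - 3*sqrt(2)*w^3 - 12*w^2 + 27*sqrt(2)*w^2 + 128*w - 108 + 30*sqrt(2))/(4*w^4 - 12*w^3 + w^2 + 12*w + 4)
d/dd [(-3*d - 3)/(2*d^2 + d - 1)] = 6/(4*d^2 - 4*d + 1)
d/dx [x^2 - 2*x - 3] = 2*x - 2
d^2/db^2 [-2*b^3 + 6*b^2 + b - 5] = 12 - 12*b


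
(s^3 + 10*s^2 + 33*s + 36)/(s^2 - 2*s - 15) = (s^2 + 7*s + 12)/(s - 5)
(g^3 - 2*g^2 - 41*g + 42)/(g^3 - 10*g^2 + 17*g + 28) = (g^2 + 5*g - 6)/(g^2 - 3*g - 4)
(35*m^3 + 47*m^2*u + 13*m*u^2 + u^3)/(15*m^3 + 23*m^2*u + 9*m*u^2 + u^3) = (7*m + u)/(3*m + u)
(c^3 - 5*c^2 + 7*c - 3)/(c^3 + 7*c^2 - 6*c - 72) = (c^2 - 2*c + 1)/(c^2 + 10*c + 24)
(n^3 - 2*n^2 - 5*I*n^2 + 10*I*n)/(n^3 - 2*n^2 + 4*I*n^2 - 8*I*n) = (n - 5*I)/(n + 4*I)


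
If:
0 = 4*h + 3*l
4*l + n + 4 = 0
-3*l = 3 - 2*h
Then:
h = 1/2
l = -2/3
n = -4/3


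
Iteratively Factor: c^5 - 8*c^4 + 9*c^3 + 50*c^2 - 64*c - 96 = (c - 4)*(c^4 - 4*c^3 - 7*c^2 + 22*c + 24) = (c - 4)*(c - 3)*(c^3 - c^2 - 10*c - 8) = (c - 4)^2*(c - 3)*(c^2 + 3*c + 2) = (c - 4)^2*(c - 3)*(c + 2)*(c + 1)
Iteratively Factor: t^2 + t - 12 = (t + 4)*(t - 3)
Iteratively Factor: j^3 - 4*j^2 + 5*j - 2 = (j - 1)*(j^2 - 3*j + 2) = (j - 2)*(j - 1)*(j - 1)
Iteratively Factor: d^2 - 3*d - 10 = (d + 2)*(d - 5)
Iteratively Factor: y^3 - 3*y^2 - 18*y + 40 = (y + 4)*(y^2 - 7*y + 10) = (y - 2)*(y + 4)*(y - 5)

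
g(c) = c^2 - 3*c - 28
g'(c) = 2*c - 3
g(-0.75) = -25.19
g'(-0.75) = -4.50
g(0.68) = -29.58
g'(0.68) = -1.64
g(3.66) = -25.58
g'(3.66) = 4.32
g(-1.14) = -23.28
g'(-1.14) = -5.28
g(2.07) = -29.93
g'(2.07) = 1.14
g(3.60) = -25.84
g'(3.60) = 4.20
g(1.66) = -30.22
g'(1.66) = 0.32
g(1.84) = -30.13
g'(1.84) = 0.68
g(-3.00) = -10.00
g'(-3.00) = -9.00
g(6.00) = -10.00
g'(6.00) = 9.00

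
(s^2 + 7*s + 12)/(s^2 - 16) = (s + 3)/(s - 4)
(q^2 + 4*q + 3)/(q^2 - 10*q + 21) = (q^2 + 4*q + 3)/(q^2 - 10*q + 21)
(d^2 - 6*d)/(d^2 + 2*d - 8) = d*(d - 6)/(d^2 + 2*d - 8)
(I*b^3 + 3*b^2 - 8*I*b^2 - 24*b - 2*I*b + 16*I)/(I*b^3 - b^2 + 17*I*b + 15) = (b^2 - 2*b*(4 + I) + 16*I)/(b^2 + 2*I*b + 15)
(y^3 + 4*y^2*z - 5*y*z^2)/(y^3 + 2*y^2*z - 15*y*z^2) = (y - z)/(y - 3*z)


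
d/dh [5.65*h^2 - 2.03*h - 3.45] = 11.3*h - 2.03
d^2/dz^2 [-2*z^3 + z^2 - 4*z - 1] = 2 - 12*z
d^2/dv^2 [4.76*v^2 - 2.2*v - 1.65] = 9.52000000000000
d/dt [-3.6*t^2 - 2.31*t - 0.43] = -7.2*t - 2.31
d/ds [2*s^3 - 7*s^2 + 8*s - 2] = 6*s^2 - 14*s + 8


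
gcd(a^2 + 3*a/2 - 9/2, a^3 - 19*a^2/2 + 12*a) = a - 3/2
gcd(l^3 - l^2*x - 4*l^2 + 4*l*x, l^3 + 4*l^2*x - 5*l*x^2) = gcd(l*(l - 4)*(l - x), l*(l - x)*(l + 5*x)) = -l^2 + l*x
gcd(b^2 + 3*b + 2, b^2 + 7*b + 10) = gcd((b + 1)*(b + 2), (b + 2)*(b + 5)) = b + 2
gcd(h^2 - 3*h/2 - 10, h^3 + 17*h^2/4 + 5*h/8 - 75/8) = h + 5/2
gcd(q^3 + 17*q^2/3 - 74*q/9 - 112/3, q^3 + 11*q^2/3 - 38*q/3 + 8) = q + 6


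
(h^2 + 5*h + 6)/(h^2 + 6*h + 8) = (h + 3)/(h + 4)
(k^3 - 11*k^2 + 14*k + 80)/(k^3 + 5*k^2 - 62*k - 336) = (k^2 - 3*k - 10)/(k^2 + 13*k + 42)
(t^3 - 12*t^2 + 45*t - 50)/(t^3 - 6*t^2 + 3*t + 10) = (t - 5)/(t + 1)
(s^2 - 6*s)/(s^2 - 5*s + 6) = s*(s - 6)/(s^2 - 5*s + 6)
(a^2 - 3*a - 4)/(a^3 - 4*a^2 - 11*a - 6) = (a - 4)/(a^2 - 5*a - 6)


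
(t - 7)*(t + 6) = t^2 - t - 42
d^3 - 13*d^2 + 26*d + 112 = (d - 8)*(d - 7)*(d + 2)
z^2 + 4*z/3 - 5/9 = (z - 1/3)*(z + 5/3)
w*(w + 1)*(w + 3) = w^3 + 4*w^2 + 3*w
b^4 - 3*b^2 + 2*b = b*(b - 1)^2*(b + 2)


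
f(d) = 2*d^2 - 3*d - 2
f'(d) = 4*d - 3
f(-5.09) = 65.09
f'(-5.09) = -23.36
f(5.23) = 37.02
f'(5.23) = 17.92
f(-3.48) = 32.66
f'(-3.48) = -16.92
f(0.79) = -3.12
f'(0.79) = 0.16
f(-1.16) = 4.17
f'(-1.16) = -7.64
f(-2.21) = 14.40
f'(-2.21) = -11.84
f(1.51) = -1.97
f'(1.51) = 3.04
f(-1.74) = 9.28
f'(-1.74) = -9.96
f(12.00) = 250.00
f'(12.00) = 45.00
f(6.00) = 52.00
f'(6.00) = 21.00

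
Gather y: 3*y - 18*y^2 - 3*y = -18*y^2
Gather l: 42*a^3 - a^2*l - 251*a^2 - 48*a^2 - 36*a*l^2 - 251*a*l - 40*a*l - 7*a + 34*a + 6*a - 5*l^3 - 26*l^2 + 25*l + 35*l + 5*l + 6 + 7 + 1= 42*a^3 - 299*a^2 + 33*a - 5*l^3 + l^2*(-36*a - 26) + l*(-a^2 - 291*a + 65) + 14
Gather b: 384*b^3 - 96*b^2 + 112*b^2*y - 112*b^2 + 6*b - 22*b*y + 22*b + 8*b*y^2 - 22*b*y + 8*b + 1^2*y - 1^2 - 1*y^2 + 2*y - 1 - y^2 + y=384*b^3 + b^2*(112*y - 208) + b*(8*y^2 - 44*y + 36) - 2*y^2 + 4*y - 2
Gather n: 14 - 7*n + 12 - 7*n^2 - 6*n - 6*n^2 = -13*n^2 - 13*n + 26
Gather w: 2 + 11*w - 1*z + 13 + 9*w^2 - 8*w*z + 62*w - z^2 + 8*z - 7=9*w^2 + w*(73 - 8*z) - z^2 + 7*z + 8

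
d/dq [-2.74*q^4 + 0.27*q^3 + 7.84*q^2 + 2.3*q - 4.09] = -10.96*q^3 + 0.81*q^2 + 15.68*q + 2.3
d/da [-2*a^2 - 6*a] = -4*a - 6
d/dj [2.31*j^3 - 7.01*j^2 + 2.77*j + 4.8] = 6.93*j^2 - 14.02*j + 2.77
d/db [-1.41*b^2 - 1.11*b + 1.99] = -2.82*b - 1.11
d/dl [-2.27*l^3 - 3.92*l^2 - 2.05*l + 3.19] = -6.81*l^2 - 7.84*l - 2.05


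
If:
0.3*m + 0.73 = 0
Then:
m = -2.43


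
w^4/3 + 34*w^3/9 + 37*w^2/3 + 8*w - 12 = (w/3 + 1)*(w - 2/3)*(w + 3)*(w + 6)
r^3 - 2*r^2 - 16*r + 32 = (r - 4)*(r - 2)*(r + 4)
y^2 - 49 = (y - 7)*(y + 7)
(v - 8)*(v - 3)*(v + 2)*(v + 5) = v^4 - 4*v^3 - 43*v^2 + 58*v + 240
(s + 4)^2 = s^2 + 8*s + 16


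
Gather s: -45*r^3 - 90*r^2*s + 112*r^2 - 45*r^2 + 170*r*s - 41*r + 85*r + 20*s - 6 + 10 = -45*r^3 + 67*r^2 + 44*r + s*(-90*r^2 + 170*r + 20) + 4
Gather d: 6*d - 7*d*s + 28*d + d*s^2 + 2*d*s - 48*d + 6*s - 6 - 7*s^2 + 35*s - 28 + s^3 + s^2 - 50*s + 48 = d*(s^2 - 5*s - 14) + s^3 - 6*s^2 - 9*s + 14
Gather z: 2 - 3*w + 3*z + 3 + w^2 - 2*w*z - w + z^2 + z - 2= w^2 - 4*w + z^2 + z*(4 - 2*w) + 3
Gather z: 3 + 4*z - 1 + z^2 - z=z^2 + 3*z + 2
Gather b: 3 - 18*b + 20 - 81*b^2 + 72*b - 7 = -81*b^2 + 54*b + 16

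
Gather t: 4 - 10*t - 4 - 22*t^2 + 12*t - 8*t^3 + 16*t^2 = -8*t^3 - 6*t^2 + 2*t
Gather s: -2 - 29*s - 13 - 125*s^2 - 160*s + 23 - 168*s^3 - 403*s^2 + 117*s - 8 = -168*s^3 - 528*s^2 - 72*s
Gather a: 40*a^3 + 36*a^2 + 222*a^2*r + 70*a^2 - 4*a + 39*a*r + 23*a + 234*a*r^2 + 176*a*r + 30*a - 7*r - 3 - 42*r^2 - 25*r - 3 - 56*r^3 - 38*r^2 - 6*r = 40*a^3 + a^2*(222*r + 106) + a*(234*r^2 + 215*r + 49) - 56*r^3 - 80*r^2 - 38*r - 6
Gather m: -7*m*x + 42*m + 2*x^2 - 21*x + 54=m*(42 - 7*x) + 2*x^2 - 21*x + 54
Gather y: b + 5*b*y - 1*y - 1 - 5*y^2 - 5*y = b - 5*y^2 + y*(5*b - 6) - 1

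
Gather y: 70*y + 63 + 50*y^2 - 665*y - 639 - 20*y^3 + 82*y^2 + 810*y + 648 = -20*y^3 + 132*y^2 + 215*y + 72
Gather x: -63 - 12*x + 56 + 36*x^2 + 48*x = 36*x^2 + 36*x - 7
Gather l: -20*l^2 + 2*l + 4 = -20*l^2 + 2*l + 4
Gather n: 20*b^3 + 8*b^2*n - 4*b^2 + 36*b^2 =20*b^3 + 8*b^2*n + 32*b^2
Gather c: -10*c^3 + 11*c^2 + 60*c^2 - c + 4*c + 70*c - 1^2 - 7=-10*c^3 + 71*c^2 + 73*c - 8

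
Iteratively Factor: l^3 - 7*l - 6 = (l + 1)*(l^2 - l - 6) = (l - 3)*(l + 1)*(l + 2)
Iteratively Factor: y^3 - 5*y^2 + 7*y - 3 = (y - 1)*(y^2 - 4*y + 3) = (y - 1)^2*(y - 3)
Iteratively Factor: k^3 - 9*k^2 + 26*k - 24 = (k - 4)*(k^2 - 5*k + 6) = (k - 4)*(k - 3)*(k - 2)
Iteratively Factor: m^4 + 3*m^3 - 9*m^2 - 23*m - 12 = (m + 1)*(m^3 + 2*m^2 - 11*m - 12) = (m + 1)^2*(m^2 + m - 12) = (m - 3)*(m + 1)^2*(m + 4)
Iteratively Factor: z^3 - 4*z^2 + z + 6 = (z + 1)*(z^2 - 5*z + 6) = (z - 3)*(z + 1)*(z - 2)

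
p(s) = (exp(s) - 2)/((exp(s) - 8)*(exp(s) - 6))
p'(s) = exp(s)/((exp(s) - 8)*(exp(s) - 6)) - (exp(s) - 2)*exp(s)/((exp(s) - 8)*(exp(s) - 6)^2) - (exp(s) - 2)*exp(s)/((exp(s) - 8)^2*(exp(s) - 6)) = (-exp(2*s) + 4*exp(s) + 20)*exp(s)/(exp(4*s) - 28*exp(3*s) + 292*exp(2*s) - 1344*exp(s) + 2304)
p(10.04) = 0.00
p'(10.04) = -0.00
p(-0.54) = -0.04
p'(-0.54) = 0.01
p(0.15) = -0.03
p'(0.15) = 0.02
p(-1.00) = -0.04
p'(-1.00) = 0.00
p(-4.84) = -0.04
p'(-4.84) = 0.00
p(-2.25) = -0.04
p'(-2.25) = 0.00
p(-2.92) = -0.04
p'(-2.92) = 0.00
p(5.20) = 0.01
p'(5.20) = -0.01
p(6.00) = 0.00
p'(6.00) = 0.00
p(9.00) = 0.00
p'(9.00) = 0.00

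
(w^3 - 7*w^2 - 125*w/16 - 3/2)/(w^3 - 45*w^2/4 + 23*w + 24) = (w + 1/4)/(w - 4)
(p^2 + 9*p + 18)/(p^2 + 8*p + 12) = (p + 3)/(p + 2)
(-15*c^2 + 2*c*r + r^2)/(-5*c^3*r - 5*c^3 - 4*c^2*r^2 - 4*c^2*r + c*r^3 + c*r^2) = (15*c^2 - 2*c*r - r^2)/(c*(5*c^2*r + 5*c^2 + 4*c*r^2 + 4*c*r - r^3 - r^2))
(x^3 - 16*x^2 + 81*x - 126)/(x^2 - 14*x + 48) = (x^2 - 10*x + 21)/(x - 8)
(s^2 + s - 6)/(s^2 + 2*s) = (s^2 + s - 6)/(s*(s + 2))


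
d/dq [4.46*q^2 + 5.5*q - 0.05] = 8.92*q + 5.5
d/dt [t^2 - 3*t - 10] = 2*t - 3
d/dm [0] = 0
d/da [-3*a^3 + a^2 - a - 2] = -9*a^2 + 2*a - 1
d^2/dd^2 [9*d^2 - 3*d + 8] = 18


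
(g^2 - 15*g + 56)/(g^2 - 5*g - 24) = (g - 7)/(g + 3)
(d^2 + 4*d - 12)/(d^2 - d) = (d^2 + 4*d - 12)/(d*(d - 1))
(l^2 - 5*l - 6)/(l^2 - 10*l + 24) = (l + 1)/(l - 4)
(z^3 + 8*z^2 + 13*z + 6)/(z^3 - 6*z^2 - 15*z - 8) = (z + 6)/(z - 8)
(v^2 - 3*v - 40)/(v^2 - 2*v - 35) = (v - 8)/(v - 7)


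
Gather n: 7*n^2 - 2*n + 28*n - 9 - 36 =7*n^2 + 26*n - 45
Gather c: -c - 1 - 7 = -c - 8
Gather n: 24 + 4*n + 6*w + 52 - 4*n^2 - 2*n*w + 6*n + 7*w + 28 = -4*n^2 + n*(10 - 2*w) + 13*w + 104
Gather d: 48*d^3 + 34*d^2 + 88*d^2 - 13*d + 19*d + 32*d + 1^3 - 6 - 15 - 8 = 48*d^3 + 122*d^2 + 38*d - 28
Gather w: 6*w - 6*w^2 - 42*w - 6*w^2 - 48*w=-12*w^2 - 84*w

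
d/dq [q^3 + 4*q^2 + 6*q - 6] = 3*q^2 + 8*q + 6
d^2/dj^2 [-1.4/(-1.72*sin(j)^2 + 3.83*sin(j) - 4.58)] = (-16.56704*sin(j)^4 + 27.66792*sin(j)^3 + 48.42866*sin(j)^2 - 79.8938*sin(j) + 19.01564)/(1.72*sin(j)^2 - 3.83*sin(j) + 4.58)^3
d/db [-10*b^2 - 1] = -20*b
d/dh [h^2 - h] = 2*h - 1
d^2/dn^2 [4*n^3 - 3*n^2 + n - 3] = 24*n - 6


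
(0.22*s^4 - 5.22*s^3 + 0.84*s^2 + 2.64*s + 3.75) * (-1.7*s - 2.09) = -0.374*s^5 + 8.4142*s^4 + 9.4818*s^3 - 6.2436*s^2 - 11.8926*s - 7.8375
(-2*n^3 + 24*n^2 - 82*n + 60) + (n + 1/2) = -2*n^3 + 24*n^2 - 81*n + 121/2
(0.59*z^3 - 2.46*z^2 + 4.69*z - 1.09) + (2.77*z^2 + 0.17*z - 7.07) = 0.59*z^3 + 0.31*z^2 + 4.86*z - 8.16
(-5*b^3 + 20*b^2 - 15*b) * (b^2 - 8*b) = -5*b^5 + 60*b^4 - 175*b^3 + 120*b^2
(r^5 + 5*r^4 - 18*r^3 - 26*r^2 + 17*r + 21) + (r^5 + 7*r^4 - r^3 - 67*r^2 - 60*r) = 2*r^5 + 12*r^4 - 19*r^3 - 93*r^2 - 43*r + 21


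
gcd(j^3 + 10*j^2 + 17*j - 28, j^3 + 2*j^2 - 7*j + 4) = j^2 + 3*j - 4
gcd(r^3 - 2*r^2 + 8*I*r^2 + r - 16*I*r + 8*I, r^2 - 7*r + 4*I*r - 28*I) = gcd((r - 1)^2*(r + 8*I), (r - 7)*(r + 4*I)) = 1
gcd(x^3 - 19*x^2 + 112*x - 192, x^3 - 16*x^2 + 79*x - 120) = x^2 - 11*x + 24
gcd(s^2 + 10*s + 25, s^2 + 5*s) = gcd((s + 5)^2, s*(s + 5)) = s + 5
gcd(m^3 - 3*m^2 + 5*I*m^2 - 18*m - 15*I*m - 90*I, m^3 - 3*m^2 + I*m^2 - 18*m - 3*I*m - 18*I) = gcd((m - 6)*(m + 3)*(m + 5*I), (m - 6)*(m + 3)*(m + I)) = m^2 - 3*m - 18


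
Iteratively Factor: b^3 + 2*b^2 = (b)*(b^2 + 2*b) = b^2*(b + 2)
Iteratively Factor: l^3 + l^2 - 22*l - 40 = (l + 2)*(l^2 - l - 20) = (l + 2)*(l + 4)*(l - 5)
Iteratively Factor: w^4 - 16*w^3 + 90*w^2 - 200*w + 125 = (w - 5)*(w^3 - 11*w^2 + 35*w - 25) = (w - 5)^2*(w^2 - 6*w + 5) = (w - 5)^2*(w - 1)*(w - 5)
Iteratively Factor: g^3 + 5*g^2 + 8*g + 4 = (g + 1)*(g^2 + 4*g + 4) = (g + 1)*(g + 2)*(g + 2)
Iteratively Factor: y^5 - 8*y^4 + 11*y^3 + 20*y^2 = (y + 1)*(y^4 - 9*y^3 + 20*y^2) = y*(y + 1)*(y^3 - 9*y^2 + 20*y) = y*(y - 5)*(y + 1)*(y^2 - 4*y) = y^2*(y - 5)*(y + 1)*(y - 4)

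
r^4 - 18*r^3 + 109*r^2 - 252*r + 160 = (r - 8)*(r - 5)*(r - 4)*(r - 1)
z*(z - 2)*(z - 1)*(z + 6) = z^4 + 3*z^3 - 16*z^2 + 12*z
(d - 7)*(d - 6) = d^2 - 13*d + 42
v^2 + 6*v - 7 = (v - 1)*(v + 7)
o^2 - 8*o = o*(o - 8)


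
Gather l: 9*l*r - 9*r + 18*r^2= 9*l*r + 18*r^2 - 9*r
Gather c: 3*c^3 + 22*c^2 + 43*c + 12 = 3*c^3 + 22*c^2 + 43*c + 12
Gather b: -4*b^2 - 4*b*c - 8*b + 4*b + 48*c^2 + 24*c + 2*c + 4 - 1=-4*b^2 + b*(-4*c - 4) + 48*c^2 + 26*c + 3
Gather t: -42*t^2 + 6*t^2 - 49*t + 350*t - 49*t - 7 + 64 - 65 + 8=-36*t^2 + 252*t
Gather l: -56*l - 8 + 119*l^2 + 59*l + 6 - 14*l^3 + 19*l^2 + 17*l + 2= -14*l^3 + 138*l^2 + 20*l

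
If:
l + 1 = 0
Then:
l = -1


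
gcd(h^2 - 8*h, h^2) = h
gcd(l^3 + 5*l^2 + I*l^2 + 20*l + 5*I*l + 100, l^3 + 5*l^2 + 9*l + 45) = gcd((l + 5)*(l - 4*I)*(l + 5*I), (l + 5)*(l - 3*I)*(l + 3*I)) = l + 5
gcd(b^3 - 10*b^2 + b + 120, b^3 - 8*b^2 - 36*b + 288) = b - 8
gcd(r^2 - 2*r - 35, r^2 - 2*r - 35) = r^2 - 2*r - 35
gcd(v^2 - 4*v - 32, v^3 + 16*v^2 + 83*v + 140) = v + 4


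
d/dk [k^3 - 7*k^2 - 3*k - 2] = 3*k^2 - 14*k - 3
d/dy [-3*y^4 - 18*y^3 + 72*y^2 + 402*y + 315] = -12*y^3 - 54*y^2 + 144*y + 402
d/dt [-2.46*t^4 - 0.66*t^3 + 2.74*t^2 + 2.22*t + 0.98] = -9.84*t^3 - 1.98*t^2 + 5.48*t + 2.22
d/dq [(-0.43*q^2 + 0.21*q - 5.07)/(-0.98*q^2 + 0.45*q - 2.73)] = (0.0123*q^2 - 7.5894*q + 1.7082)/(0.9604*q^4 - 0.882*q^3 + 5.5533*q^2 - 2.457*q + 7.4529)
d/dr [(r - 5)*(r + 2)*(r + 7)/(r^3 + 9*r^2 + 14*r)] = 5/r^2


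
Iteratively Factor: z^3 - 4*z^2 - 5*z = (z + 1)*(z^2 - 5*z) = (z - 5)*(z + 1)*(z)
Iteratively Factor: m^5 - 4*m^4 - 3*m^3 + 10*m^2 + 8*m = (m + 1)*(m^4 - 5*m^3 + 2*m^2 + 8*m) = (m - 2)*(m + 1)*(m^3 - 3*m^2 - 4*m) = (m - 2)*(m + 1)^2*(m^2 - 4*m) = (m - 4)*(m - 2)*(m + 1)^2*(m)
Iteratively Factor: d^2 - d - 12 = (d - 4)*(d + 3)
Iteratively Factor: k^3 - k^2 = (k - 1)*(k^2) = k*(k - 1)*(k)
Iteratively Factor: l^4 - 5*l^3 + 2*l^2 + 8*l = (l - 2)*(l^3 - 3*l^2 - 4*l) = (l - 2)*(l + 1)*(l^2 - 4*l) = (l - 4)*(l - 2)*(l + 1)*(l)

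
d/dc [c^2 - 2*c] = 2*c - 2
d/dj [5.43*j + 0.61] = 5.43000000000000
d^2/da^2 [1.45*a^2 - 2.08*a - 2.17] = 2.90000000000000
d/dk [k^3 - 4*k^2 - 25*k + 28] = 3*k^2 - 8*k - 25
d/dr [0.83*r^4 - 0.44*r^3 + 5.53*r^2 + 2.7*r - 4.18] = 3.32*r^3 - 1.32*r^2 + 11.06*r + 2.7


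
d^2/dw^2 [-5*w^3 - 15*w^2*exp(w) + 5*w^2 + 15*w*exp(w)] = -15*w^2*exp(w) - 45*w*exp(w) - 30*w + 10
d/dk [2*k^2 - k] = 4*k - 1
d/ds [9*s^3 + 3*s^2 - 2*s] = 27*s^2 + 6*s - 2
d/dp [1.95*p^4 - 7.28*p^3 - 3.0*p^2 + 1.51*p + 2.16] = 7.8*p^3 - 21.84*p^2 - 6.0*p + 1.51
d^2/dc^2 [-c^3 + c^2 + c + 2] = 2 - 6*c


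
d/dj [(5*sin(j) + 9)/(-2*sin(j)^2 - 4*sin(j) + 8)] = (5*sin(j)^2 + 18*sin(j) + 38)*cos(j)/(2*(sin(j)^2 + 2*sin(j) - 4)^2)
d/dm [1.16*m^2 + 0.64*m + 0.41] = 2.32*m + 0.64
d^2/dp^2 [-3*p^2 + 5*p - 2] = -6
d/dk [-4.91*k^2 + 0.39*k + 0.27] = 0.39 - 9.82*k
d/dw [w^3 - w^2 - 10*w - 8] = 3*w^2 - 2*w - 10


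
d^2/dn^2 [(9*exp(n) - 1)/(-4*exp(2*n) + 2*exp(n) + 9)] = (-144*exp(4*n) - 8*exp(3*n) - 1968*exp(2*n) + 310*exp(n) - 747)*exp(n)/(64*exp(6*n) - 96*exp(5*n) - 384*exp(4*n) + 424*exp(3*n) + 864*exp(2*n) - 486*exp(n) - 729)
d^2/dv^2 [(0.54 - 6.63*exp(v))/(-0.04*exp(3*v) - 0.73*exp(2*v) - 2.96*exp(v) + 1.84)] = (0.042432*exp(6*v) + 0.573012*exp(5*v) + 0.219710999999997*exp(4*v) - 9.26145600000001*exp(3*v) + 49.574304*exp(2*v) + 28.477056*exp(v) + 19.505472)*exp(v)/(6.4e-5*exp(9*v) + 0.003504*exp(8*v) + 0.078156*exp(7*v) + 0.898777*exp(6*v) + 5.461176*exp(5*v) + 14.93916*exp(4*v) + 2.485376*exp(3*v) - 40.949568*exp(2*v) + 30.064128*exp(v) - 6.229504)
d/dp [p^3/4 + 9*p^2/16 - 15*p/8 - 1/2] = 3*p^2/4 + 9*p/8 - 15/8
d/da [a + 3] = 1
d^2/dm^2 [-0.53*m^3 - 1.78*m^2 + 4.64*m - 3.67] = -3.18*m - 3.56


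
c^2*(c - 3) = c^3 - 3*c^2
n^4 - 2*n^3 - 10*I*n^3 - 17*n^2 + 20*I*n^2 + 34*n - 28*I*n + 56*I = (n - 2)*(n - 7*I)*(n - 4*I)*(n + I)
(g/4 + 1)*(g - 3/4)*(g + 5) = g^3/4 + 33*g^2/16 + 53*g/16 - 15/4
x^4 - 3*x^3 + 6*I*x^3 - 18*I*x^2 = x^2*(x - 3)*(x + 6*I)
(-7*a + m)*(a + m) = -7*a^2 - 6*a*m + m^2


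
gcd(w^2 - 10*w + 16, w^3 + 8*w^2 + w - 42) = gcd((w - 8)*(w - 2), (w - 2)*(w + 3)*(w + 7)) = w - 2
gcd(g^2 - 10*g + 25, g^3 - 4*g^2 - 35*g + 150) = g^2 - 10*g + 25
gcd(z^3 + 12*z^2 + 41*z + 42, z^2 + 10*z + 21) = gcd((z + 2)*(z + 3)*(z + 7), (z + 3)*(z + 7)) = z^2 + 10*z + 21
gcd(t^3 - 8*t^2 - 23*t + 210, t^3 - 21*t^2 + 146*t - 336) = t^2 - 13*t + 42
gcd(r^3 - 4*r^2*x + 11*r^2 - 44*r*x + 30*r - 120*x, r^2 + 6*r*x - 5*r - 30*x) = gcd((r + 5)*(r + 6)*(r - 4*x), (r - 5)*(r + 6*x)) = 1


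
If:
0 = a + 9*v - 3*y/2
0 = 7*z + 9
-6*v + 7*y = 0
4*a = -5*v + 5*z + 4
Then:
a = -918/1267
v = 17/181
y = 102/1267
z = -9/7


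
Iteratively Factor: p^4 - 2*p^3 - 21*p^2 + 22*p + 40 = (p - 2)*(p^3 - 21*p - 20) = (p - 2)*(p + 1)*(p^2 - p - 20) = (p - 2)*(p + 1)*(p + 4)*(p - 5)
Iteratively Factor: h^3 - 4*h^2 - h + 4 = (h - 1)*(h^2 - 3*h - 4) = (h - 1)*(h + 1)*(h - 4)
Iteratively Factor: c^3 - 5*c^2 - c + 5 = (c - 5)*(c^2 - 1) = (c - 5)*(c - 1)*(c + 1)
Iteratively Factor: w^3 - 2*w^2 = (w - 2)*(w^2) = w*(w - 2)*(w)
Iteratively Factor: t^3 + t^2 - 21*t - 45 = (t + 3)*(t^2 - 2*t - 15) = (t + 3)^2*(t - 5)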